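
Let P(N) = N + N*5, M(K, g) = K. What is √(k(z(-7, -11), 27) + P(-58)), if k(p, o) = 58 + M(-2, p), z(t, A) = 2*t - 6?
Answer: 2*I*√73 ≈ 17.088*I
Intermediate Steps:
z(t, A) = -6 + 2*t
k(p, o) = 56 (k(p, o) = 58 - 2 = 56)
P(N) = 6*N (P(N) = N + 5*N = 6*N)
√(k(z(-7, -11), 27) + P(-58)) = √(56 + 6*(-58)) = √(56 - 348) = √(-292) = 2*I*√73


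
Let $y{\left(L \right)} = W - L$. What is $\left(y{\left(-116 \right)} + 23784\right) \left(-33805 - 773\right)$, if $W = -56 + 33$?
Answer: $-825618906$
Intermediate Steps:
$W = -23$
$y{\left(L \right)} = -23 - L$
$\left(y{\left(-116 \right)} + 23784\right) \left(-33805 - 773\right) = \left(\left(-23 - -116\right) + 23784\right) \left(-33805 - 773\right) = \left(\left(-23 + 116\right) + 23784\right) \left(-34578\right) = \left(93 + 23784\right) \left(-34578\right) = 23877 \left(-34578\right) = -825618906$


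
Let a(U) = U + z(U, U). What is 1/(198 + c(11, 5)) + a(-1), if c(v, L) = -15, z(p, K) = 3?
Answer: 367/183 ≈ 2.0055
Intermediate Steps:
a(U) = 3 + U (a(U) = U + 3 = 3 + U)
1/(198 + c(11, 5)) + a(-1) = 1/(198 - 15) + (3 - 1) = 1/183 + 2 = 367/183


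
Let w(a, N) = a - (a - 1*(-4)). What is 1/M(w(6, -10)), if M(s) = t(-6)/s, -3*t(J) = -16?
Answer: -¾ ≈ -0.75000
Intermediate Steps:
t(J) = 16/3 (t(J) = -⅓*(-16) = 16/3)
w(a, N) = -4 (w(a, N) = a - (a + 4) = a - (4 + a) = a + (-4 - a) = -4)
M(s) = 16/(3*s)
1/M(w(6, -10)) = 1/((16/3)/(-4)) = 1/((16/3)*(-¼)) = 1/(-4/3) = -¾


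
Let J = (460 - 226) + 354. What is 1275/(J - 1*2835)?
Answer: -425/749 ≈ -0.56742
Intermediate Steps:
J = 588 (J = 234 + 354 = 588)
1275/(J - 1*2835) = 1275/(588 - 1*2835) = 1275/(588 - 2835) = 1275/(-2247) = 1275*(-1/2247) = -425/749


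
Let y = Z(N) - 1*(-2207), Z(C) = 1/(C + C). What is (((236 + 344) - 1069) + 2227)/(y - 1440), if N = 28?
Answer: 97328/42953 ≈ 2.2659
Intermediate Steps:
Z(C) = 1/(2*C)
y = 123593/56 (y = (1/2)/28 - 1*(-2207) = (1/2)*(1/28) + 2207 = 1/56 + 2207 = 123593/56 ≈ 2207.0)
(((236 + 344) - 1069) + 2227)/(y - 1440) = (((236 + 344) - 1069) + 2227)/(123593/56 - 1440) = ((580 - 1069) + 2227)/(42953/56) = (-489 + 2227)*(56/42953) = 1738*(56/42953) = 97328/42953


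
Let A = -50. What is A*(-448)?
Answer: 22400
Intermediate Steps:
A*(-448) = -50*(-448) = 22400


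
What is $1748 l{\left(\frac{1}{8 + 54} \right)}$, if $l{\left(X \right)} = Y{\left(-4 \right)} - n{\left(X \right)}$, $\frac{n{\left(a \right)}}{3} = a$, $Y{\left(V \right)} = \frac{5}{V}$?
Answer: $- \frac{70357}{31} \approx -2269.6$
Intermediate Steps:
$n{\left(a \right)} = 3 a$
$l{\left(X \right)} = - \frac{5}{4} - 3 X$ ($l{\left(X \right)} = \frac{5}{-4} - 3 X = 5 \left(- \frac{1}{4}\right) - 3 X = - \frac{5}{4} - 3 X$)
$1748 l{\left(\frac{1}{8 + 54} \right)} = 1748 \left(- \frac{5}{4} - \frac{3}{8 + 54}\right) = 1748 \left(- \frac{5}{4} - \frac{3}{62}\right) = 1748 \left(- \frac{161}{124}\right) = - \frac{70357}{31}$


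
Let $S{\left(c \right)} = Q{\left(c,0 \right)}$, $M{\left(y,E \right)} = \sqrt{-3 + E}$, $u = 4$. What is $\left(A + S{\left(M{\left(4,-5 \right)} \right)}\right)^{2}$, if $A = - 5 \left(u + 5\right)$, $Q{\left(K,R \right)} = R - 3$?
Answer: $2304$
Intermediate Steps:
$Q{\left(K,R \right)} = -3 + R$
$S{\left(c \right)} = -3$ ($S{\left(c \right)} = -3 + 0 = -3$)
$A = -45$ ($A = - 5 \left(4 + 5\right) = \left(-5\right) 9 = -45$)
$\left(A + S{\left(M{\left(4,-5 \right)} \right)}\right)^{2} = \left(-45 - 3\right)^{2} = \left(-48\right)^{2} = 2304$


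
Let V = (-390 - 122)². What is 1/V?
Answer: 1/262144 ≈ 3.8147e-6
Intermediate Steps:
V = 262144 (V = (-512)² = 262144)
1/V = 1/262144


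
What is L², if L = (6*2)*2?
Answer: 576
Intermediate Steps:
L = 24 (L = 12*2 = 24)
L² = 24² = 576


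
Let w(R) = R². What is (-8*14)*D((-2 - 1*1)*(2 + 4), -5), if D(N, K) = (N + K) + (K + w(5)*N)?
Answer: 53536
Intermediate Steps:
D(N, K) = 2*K + 26*N (D(N, K) = (N + K) + (K + 5²*N) = (K + N) + (K + 25*N) = 2*K + 26*N)
(-8*14)*D((-2 - 1*1)*(2 + 4), -5) = (-8*14)*(2*(-5) + 26*((-2 - 1*1)*(2 + 4))) = -112*(-10 + 26*((-2 - 1)*6)) = -112*(-10 + 26*(-3*6)) = -112*(-10 + 26*(-18)) = -112*(-10 - 468) = -112*(-478) = 53536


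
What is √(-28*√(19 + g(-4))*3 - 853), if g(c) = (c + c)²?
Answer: √(-853 - 84*√83) ≈ 40.228*I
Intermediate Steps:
g(c) = 4*c² (g(c) = (2*c)² = 4*c²)
√(-28*√(19 + g(-4))*3 - 853) = √(-28*√(19 + 4*(-4)²)*3 - 853) = √(-28*√(19 + 4*16)*3 - 853) = √(-28*√(19 + 64)*3 - 853) = √(-28*√83*3 - 853) = √(-84*√83 - 853) = √(-853 - 84*√83)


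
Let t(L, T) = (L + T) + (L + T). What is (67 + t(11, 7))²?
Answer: 10609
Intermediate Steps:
t(L, T) = 2*L + 2*T
(67 + t(11, 7))² = (67 + (2*11 + 2*7))² = (67 + (22 + 14))² = (67 + 36)² = 103² = 10609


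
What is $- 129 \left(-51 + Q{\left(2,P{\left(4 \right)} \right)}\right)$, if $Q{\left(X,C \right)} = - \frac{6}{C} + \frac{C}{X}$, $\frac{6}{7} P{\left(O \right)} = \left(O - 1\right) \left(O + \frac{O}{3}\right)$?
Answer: $\frac{151661}{28} \approx 5416.5$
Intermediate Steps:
$P{\left(O \right)} = \frac{14 O \left(-1 + O\right)}{9}$ ($P{\left(O \right)} = \frac{7 \left(O - 1\right) \left(O + \frac{O}{3}\right)}{6} = \frac{7 \left(-1 + O\right) \left(O + O \frac{1}{3}\right)}{6} = \frac{7 \left(-1 + O\right) \left(O + \frac{O}{3}\right)}{6} = \frac{7 \left(-1 + O\right) \frac{4 O}{3}}{6} = \frac{7 \frac{4 O \left(-1 + O\right)}{3}}{6} = \frac{14 O \left(-1 + O\right)}{9}$)
$- 129 \left(-51 + Q{\left(2,P{\left(4 \right)} \right)}\right) = - 129 \left(-51 + \left(- \frac{6}{\frac{14}{9} \cdot 4 \left(-1 + 4\right)} + \frac{\frac{14}{9} \cdot 4 \left(-1 + 4\right)}{2}\right)\right) = - 129 \left(-51 + \left(- \frac{6}{\frac{14}{9} \cdot 4 \cdot 3} + \frac{14}{9} \cdot 4 \cdot 3 \cdot \frac{1}{2}\right)\right) = - 129 \left(-51 + \left(- \frac{6}{\frac{56}{3}} + \frac{56}{3} \cdot \frac{1}{2}\right)\right) = - 129 \left(-51 + \left(\left(-6\right) \frac{3}{56} + \frac{28}{3}\right)\right) = - 129 \left(-51 + \left(- \frac{9}{28} + \frac{28}{3}\right)\right) = - 129 \left(-51 + \frac{757}{84}\right) = \left(-129\right) \left(- \frac{3527}{84}\right) = \frac{151661}{28}$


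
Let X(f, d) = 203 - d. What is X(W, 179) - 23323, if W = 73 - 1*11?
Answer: -23299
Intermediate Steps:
W = 62 (W = 73 - 11 = 62)
X(W, 179) - 23323 = (203 - 1*179) - 23323 = (203 - 179) - 23323 = 24 - 23323 = -23299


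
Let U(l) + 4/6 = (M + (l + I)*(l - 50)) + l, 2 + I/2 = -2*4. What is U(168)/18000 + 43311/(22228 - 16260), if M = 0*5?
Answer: 165904087/20142000 ≈ 8.2367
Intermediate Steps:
I = -20 (I = -4 + 2*(-2*4) = -4 + 2*(-8) = -4 - 16 = -20)
M = 0
U(l) = -⅔ + l + (-50 + l)*(-20 + l) (U(l) = -⅔ + ((0 + (l - 20)*(l - 50)) + l) = -⅔ + ((0 + (-20 + l)*(-50 + l)) + l) = -⅔ + ((0 + (-50 + l)*(-20 + l)) + l) = -⅔ + ((-50 + l)*(-20 + l) + l) = -⅔ + (l + (-50 + l)*(-20 + l)) = -⅔ + l + (-50 + l)*(-20 + l))
U(168)/18000 + 43311/(22228 - 16260) = (2998/3 + 168² - 69*168)/18000 + 43311/(22228 - 16260) = (2998/3 + 28224 - 11592)*(1/18000) + 43311/5968 = (52894/3)*(1/18000) + 43311*(1/5968) = 26447/27000 + 43311/5968 = 165904087/20142000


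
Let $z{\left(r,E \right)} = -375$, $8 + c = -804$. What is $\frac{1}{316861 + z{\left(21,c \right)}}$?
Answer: $\frac{1}{316486} \approx 3.1597 \cdot 10^{-6}$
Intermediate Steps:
$c = -812$ ($c = -8 - 804 = -812$)
$\frac{1}{316861 + z{\left(21,c \right)}} = \frac{1}{316861 - 375} = \frac{1}{316486}$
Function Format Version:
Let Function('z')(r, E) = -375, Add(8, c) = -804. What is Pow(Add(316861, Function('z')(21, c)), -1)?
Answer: Rational(1, 316486) ≈ 3.1597e-6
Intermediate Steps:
c = -812 (c = Add(-8, -804) = -812)
Pow(Add(316861, Function('z')(21, c)), -1) = Pow(Add(316861, -375), -1) = Pow(316486, -1) = Rational(1, 316486)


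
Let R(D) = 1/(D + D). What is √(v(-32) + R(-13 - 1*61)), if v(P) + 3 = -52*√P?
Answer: √(-16465 - 1139008*I*√2)/74 ≈ 12.066 - 12.19*I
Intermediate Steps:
R(D) = 1/(2*D)
v(P) = -3 - 52*√P
√(v(-32) + R(-13 - 1*61)) = √((-3 - 208*I*√2) + 1/(2*(-13 - 1*61))) = √((-3 - 208*I*√2) + 1/(2*(-13 - 61))) = √((-3 - 208*I*√2) + (½)/(-74)) = √((-3 - 208*I*√2) + (½)*(-1/74)) = √((-3 - 208*I*√2) - 1/148) = √(-445/148 - 208*I*√2)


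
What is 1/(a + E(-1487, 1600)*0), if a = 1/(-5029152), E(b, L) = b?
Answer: -5029152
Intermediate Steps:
a = -1/5029152 ≈ -1.9884e-7
1/(a + E(-1487, 1600)*0) = 1/(-1/5029152 - 1487*0) = 1/(-1/5029152 + 0) = 1/(-1/5029152) = -5029152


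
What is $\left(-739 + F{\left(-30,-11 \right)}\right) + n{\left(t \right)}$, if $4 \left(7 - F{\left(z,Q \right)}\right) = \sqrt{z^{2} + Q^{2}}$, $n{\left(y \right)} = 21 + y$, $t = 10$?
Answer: $-701 - \frac{\sqrt{1021}}{4} \approx -708.99$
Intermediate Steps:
$F{\left(z,Q \right)} = 7 - \frac{\sqrt{Q^{2} + z^{2}}}{4}$ ($F{\left(z,Q \right)} = 7 - \frac{\sqrt{z^{2} + Q^{2}}}{4} = 7 - \frac{\sqrt{Q^{2} + z^{2}}}{4}$)
$\left(-739 + F{\left(-30,-11 \right)}\right) + n{\left(t \right)} = \left(-739 + \left(7 - \frac{\sqrt{\left(-11\right)^{2} + \left(-30\right)^{2}}}{4}\right)\right) + \left(21 + 10\right) = \left(-739 + \left(7 - \frac{\sqrt{121 + 900}}{4}\right)\right) + 31 = \left(-739 + \left(7 - \frac{\sqrt{1021}}{4}\right)\right) + 31 = \left(-732 - \frac{\sqrt{1021}}{4}\right) + 31 = -701 - \frac{\sqrt{1021}}{4}$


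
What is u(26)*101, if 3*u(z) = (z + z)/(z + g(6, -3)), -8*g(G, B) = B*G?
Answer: 21008/339 ≈ 61.971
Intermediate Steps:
g(G, B) = -B*G/8
u(z) = 2*z/(3*(9/4 + z)) (u(z) = ((z + z)/(z - 1/8*(-3)*6))/3 = ((2*z)/(z + 9/4))/3 = ((2*z)/(9/4 + z))/3 = (2*z/(9/4 + z))/3 = 2*z/(3*(9/4 + z)))
u(26)*101 = ((8/3)*26/(9 + 4*26))*101 = ((8/3)*26/(9 + 104))*101 = ((8/3)*26/113)*101 = ((8/3)*26*(1/113))*101 = (208/339)*101 = 21008/339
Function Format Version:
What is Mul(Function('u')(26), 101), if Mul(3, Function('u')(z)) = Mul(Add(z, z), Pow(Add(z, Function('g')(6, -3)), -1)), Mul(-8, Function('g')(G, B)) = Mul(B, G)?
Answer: Rational(21008, 339) ≈ 61.971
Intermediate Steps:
Function('g')(G, B) = Mul(Rational(-1, 8), B, G) (Function('g')(G, B) = Mul(Rational(-1, 8), Mul(B, G)) = Mul(Rational(-1, 8), B, G))
Function('u')(z) = Mul(Rational(2, 3), z, Pow(Add(Rational(9, 4), z), -1)) (Function('u')(z) = Mul(Rational(1, 3), Mul(Add(z, z), Pow(Add(z, Mul(Rational(-1, 8), -3, 6)), -1))) = Mul(Rational(1, 3), Mul(Mul(2, z), Pow(Add(z, Rational(9, 4)), -1))) = Mul(Rational(1, 3), Mul(Mul(2, z), Pow(Add(Rational(9, 4), z), -1))) = Mul(Rational(1, 3), Mul(2, z, Pow(Add(Rational(9, 4), z), -1))) = Mul(Rational(2, 3), z, Pow(Add(Rational(9, 4), z), -1)))
Mul(Function('u')(26), 101) = Mul(Mul(Rational(8, 3), 26, Pow(Add(9, Mul(4, 26)), -1)), 101) = Mul(Mul(Rational(8, 3), 26, Pow(Add(9, 104), -1)), 101) = Mul(Mul(Rational(8, 3), 26, Pow(113, -1)), 101) = Mul(Mul(Rational(8, 3), 26, Rational(1, 113)), 101) = Mul(Rational(208, 339), 101) = Rational(21008, 339)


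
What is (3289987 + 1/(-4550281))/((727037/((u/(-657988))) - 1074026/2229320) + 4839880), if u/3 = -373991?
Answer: 18722214706339930199246280/29968493550558333075231791 ≈ 0.62473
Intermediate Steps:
u = -1121973 (u = 3*(-373991) = -1121973)
(3289987 + 1/(-4550281))/((727037/((u/(-657988))) - 1074026/2229320) + 4839880) = (3289987 + 1/(-4550281))/((727037/((-1121973/(-657988))) - 1074026/2229320) + 4839880) = (3289987 - 1/4550281)/((727037/((-1121973*(-1/657988))) - 1074026*1/2229320) + 4839880) = 14970365336346/(4550281*((727037/(1121973/657988) - 537013/1114660) + 4839880)) = 14970365336346/(4550281*((727037*(657988/1121973) - 537013/1114660) + 4839880)) = 14970365336346/(4550281*((478381621556/1121973 - 537013/1114660) + 4839880)) = 14970365336346/(4550281*(533232255769524311/1250618424180 + 4839880)) = 14970365336346/(4550281*(6586075354589822711/1250618424180)) = (14970365336346/4550281)*(1250618424180/6586075354589822711) = 18722214706339930199246280/29968493550558333075231791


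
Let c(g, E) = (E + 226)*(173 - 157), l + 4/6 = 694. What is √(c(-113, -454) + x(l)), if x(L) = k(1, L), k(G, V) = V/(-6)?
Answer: 4*I*√2117/3 ≈ 61.348*I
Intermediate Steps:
l = 2080/3 (l = -⅔ + 694 = 2080/3 ≈ 693.33)
k(G, V) = -V/6 (k(G, V) = V*(-⅙) = -V/6)
c(g, E) = 3616 + 16*E (c(g, E) = (226 + E)*16 = 3616 + 16*E)
x(L) = -L/6
√(c(-113, -454) + x(l)) = √((3616 + 16*(-454)) - ⅙*2080/3) = √((3616 - 7264) - 1040/9) = √(-3648 - 1040/9) = √(-33872/9) = 4*I*√2117/3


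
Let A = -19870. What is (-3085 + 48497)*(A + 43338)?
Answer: 1065728816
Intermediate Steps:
(-3085 + 48497)*(A + 43338) = (-3085 + 48497)*(-19870 + 43338) = 45412*23468 = 1065728816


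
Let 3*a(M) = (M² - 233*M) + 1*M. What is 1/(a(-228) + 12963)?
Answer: 1/47923 ≈ 2.0867e-5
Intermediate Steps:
a(M) = -232*M/3 + M²/3 (a(M) = ((M² - 233*M) + 1*M)/3 = ((M² - 233*M) + M)/3 = (M² - 232*M)/3 = -232*M/3 + M²/3)
1/(a(-228) + 12963) = 1/((⅓)*(-228)*(-232 - 228) + 12963) = 1/((⅓)*(-228)*(-460) + 12963) = 1/(34960 + 12963) = 1/47923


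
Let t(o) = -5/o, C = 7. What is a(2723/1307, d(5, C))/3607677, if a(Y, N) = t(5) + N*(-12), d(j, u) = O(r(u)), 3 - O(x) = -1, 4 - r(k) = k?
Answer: -49/3607677 ≈ -1.3582e-5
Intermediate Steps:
r(k) = 4 - k
O(x) = 4 (O(x) = 3 - 1*(-1) = 3 + 1 = 4)
d(j, u) = 4
a(Y, N) = -1 - 12*N (a(Y, N) = -5/5 + N*(-12) = -5*⅕ - 12*N = -1 - 12*N)
a(2723/1307, d(5, C))/3607677 = (-1 - 12*4)/3607677 = (-1 - 48)*(1/3607677) = -49*1/3607677 = -49/3607677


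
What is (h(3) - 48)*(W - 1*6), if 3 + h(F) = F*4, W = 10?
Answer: -156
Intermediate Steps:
h(F) = -3 + 4*F (h(F) = -3 + F*4 = -3 + 4*F)
(h(3) - 48)*(W - 1*6) = ((-3 + 4*3) - 48)*(10 - 1*6) = ((-3 + 12) - 48)*(10 - 6) = (9 - 48)*4 = -39*4 = -156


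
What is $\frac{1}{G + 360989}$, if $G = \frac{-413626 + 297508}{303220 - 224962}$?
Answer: $\frac{13043}{4708360174} \approx 2.7702 \cdot 10^{-6}$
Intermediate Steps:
$G = - \frac{19353}{13043}$ ($G = - \frac{116118}{78258} = \left(-116118\right) \frac{1}{78258} = - \frac{19353}{13043} \approx -1.4838$)
$\frac{1}{G + 360989} = \frac{1}{- \frac{19353}{13043} + 360989} = \frac{1}{\frac{4708360174}{13043}} = \frac{13043}{4708360174}$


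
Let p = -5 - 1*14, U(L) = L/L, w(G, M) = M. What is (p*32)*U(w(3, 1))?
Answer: -608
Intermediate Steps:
U(L) = 1
p = -19 (p = -5 - 14 = -19)
(p*32)*U(w(3, 1)) = -19*32*1 = -608*1 = -608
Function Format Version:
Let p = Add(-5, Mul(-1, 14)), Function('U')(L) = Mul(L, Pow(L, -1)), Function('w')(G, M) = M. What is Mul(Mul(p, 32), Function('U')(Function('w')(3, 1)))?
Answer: -608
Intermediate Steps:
Function('U')(L) = 1
p = -19 (p = Add(-5, -14) = -19)
Mul(Mul(p, 32), Function('U')(Function('w')(3, 1))) = Mul(Mul(-19, 32), 1) = Mul(-608, 1) = -608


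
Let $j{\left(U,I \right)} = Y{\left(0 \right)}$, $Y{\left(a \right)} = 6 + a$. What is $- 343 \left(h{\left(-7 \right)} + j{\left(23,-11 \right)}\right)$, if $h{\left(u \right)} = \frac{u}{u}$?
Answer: $-2401$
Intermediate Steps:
$j{\left(U,I \right)} = 6$ ($j{\left(U,I \right)} = 6 + 0 = 6$)
$h{\left(u \right)} = 1$
$- 343 \left(h{\left(-7 \right)} + j{\left(23,-11 \right)}\right) = - 343 \left(1 + 6\right) = \left(-343\right) 7 = -2401$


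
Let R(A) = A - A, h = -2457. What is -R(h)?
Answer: 0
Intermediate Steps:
R(A) = 0
-R(h) = -1*0 = 0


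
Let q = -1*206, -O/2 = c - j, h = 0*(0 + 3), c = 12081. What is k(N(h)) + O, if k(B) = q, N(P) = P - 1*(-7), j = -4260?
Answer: -32888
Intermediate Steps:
h = 0 (h = 0*3 = 0)
N(P) = 7 + P (N(P) = P + 7 = 7 + P)
O = -32682 (O = -2*(12081 - 1*(-4260)) = -2*(12081 + 4260) = -2*16341 = -32682)
q = -206
k(B) = -206
k(N(h)) + O = -206 - 32682 = -32888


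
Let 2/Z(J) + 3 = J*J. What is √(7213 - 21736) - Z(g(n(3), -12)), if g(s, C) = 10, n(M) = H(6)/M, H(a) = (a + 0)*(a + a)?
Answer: -2/97 + I*√14523 ≈ -0.020619 + 120.51*I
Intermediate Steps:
H(a) = 2*a² (H(a) = a*(2*a) = 2*a²)
n(M) = 72/M (n(M) = (2*6²)/M = (2*36)/M = 72/M)
Z(J) = 2/(-3 + J²) (Z(J) = 2/(-3 + J*J) = 2/(-3 + J²))
√(7213 - 21736) - Z(g(n(3), -12)) = √(7213 - 21736) - 2/(-3 + 10²) = √(-14523) - 2/(-3 + 100) = I*√14523 - 2/97 = -2/97 + I*√14523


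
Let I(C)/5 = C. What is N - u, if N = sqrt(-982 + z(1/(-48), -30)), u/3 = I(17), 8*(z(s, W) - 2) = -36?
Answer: -255 + I*sqrt(3938)/2 ≈ -255.0 + 31.377*I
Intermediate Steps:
z(s, W) = -5/2 (z(s, W) = 2 + (1/8)*(-36) = 2 - 9/2 = -5/2)
I(C) = 5*C
u = 255 (u = 3*(5*17) = 3*85 = 255)
N = I*sqrt(3938)/2 (N = sqrt(-982 - 5/2) = sqrt(-1969/2) = I*sqrt(3938)/2 ≈ 31.377*I)
N - u = I*sqrt(3938)/2 - 1*255 = I*sqrt(3938)/2 - 255 = -255 + I*sqrt(3938)/2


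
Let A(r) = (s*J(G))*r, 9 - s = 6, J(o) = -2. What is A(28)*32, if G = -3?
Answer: -5376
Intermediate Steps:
s = 3 (s = 9 - 1*6 = 9 - 6 = 3)
A(r) = -6*r (A(r) = (3*(-2))*r = -6*r)
A(28)*32 = -6*28*32 = -168*32 = -5376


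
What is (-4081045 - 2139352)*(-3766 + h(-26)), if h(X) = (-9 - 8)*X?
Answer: 20676599628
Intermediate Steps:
h(X) = -17*X
(-4081045 - 2139352)*(-3766 + h(-26)) = (-4081045 - 2139352)*(-3766 - 17*(-26)) = -6220397*(-3766 + 442) = -6220397*(-3324) = 20676599628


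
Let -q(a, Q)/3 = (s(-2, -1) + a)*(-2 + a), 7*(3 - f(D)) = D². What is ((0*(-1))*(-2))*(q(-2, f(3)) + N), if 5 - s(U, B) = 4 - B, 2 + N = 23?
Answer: 0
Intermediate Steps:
N = 21 (N = -2 + 23 = 21)
s(U, B) = 1 + B (s(U, B) = 5 - (4 - B) = 5 + (-4 + B) = 1 + B)
f(D) = 3 - D²/7
q(a, Q) = -3*a*(-2 + a) (q(a, Q) = -3*((1 - 1) + a)*(-2 + a) = -3*(0 + a)*(-2 + a) = -3*a*(-2 + a))
((0*(-1))*(-2))*(q(-2, f(3)) + N) = ((0*(-1))*(-2))*(3*(-2)*(2 - 1*(-2)) + 21) = (0*(-2))*(3*(-2)*(2 + 2) + 21) = 0*(3*(-2)*4 + 21) = 0*(-24 + 21) = 0*(-3) = 0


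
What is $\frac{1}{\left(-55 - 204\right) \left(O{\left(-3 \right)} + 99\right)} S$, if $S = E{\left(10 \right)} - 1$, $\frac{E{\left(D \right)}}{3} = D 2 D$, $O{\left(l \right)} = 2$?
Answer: $- \frac{599}{26159} \approx -0.022898$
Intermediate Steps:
$E{\left(D \right)} = 6 D^{2}$ ($E{\left(D \right)} = 3 D 2 D = 3 \cdot 2 D D = 3 \cdot 2 D^{2} = 6 D^{2}$)
$S = 599$ ($S = 6 \cdot 10^{2} - 1 = 6 \cdot 100 - 1 = 600 - 1 = 599$)
$\frac{1}{\left(-55 - 204\right) \left(O{\left(-3 \right)} + 99\right)} S = \frac{1}{\left(-55 - 204\right) \left(2 + 99\right)} 599 = \frac{1}{\left(-259\right) 101} \cdot 599 = \left(- \frac{1}{259}\right) \frac{1}{101} \cdot 599 = \left(- \frac{1}{26159}\right) 599 = - \frac{599}{26159}$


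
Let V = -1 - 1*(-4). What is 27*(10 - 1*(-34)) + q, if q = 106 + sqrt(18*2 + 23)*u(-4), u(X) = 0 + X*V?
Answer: 1294 - 12*sqrt(59) ≈ 1201.8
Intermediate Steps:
V = 3 (V = -1 + 4 = 3)
u(X) = 3*X (u(X) = 0 + X*3 = 0 + 3*X = 3*X)
q = 106 - 12*sqrt(59) (q = 106 + sqrt(18*2 + 23)*(3*(-4)) = 106 + sqrt(36 + 23)*(-12) = 106 + sqrt(59)*(-12) = 106 - 12*sqrt(59) ≈ 13.826)
27*(10 - 1*(-34)) + q = 27*(10 - 1*(-34)) + (106 - 12*sqrt(59)) = 27*(10 + 34) + (106 - 12*sqrt(59)) = 27*44 + (106 - 12*sqrt(59)) = 1188 + (106 - 12*sqrt(59)) = 1294 - 12*sqrt(59)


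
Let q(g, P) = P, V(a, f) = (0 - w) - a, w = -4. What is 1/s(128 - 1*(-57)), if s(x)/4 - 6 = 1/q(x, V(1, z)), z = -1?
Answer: 3/76 ≈ 0.039474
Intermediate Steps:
V(a, f) = 4 - a (V(a, f) = (0 - 1*(-4)) - a = (0 + 4) - a = 4 - a)
s(x) = 76/3 (s(x) = 24 + 4/(4 - 1*1) = 24 + 4/(4 - 1) = 24 + 4/3 = 76/3)
1/s(128 - 1*(-57)) = 1/(76/3) = 3/76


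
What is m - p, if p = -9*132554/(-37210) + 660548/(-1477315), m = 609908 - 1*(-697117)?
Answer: 1026379873831532/785298445 ≈ 1.3070e+6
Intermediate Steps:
m = 1307025 (m = 609908 + 697117 = 1307025)
p = 24826244593/785298445 (p = -1192986*(-1/37210) + 660548*(-1/1477315) = 596493/18605 - 94364/211045 = 24826244593/785298445 ≈ 31.614)
m - p = 1307025 - 1*24826244593/785298445 = 1307025 - 24826244593/785298445 = 1026379873831532/785298445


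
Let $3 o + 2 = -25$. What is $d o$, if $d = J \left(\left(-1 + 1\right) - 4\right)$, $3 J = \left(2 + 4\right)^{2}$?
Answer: $432$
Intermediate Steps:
$J = 12$ ($J = \frac{\left(2 + 4\right)^{2}}{3} = \frac{6^{2}}{3} = \frac{1}{3} \cdot 36 = 12$)
$o = -9$ ($o = - \frac{2}{3} + \frac{1}{3} \left(-25\right) = - \frac{2}{3} - \frac{25}{3} = -9$)
$d = -48$ ($d = 12 \left(\left(-1 + 1\right) - 4\right) = 12 \left(0 - 4\right) = 12 \left(-4\right) = -48$)
$d o = \left(-48\right) \left(-9\right) = 432$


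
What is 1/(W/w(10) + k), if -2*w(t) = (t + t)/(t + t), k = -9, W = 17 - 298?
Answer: 1/553 ≈ 0.0018083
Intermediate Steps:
W = -281
w(t) = -1/2 (w(t) = -(t + t)/(2*(t + t)) = -2*t/(2*(2*t)) = -2*t*1/(2*t)/2 = -1/2*1 = -1/2)
1/(W/w(10) + k) = 1/(-281/(-1/2) - 9) = 1/(-281*(-2) - 9) = 1/(562 - 9) = 1/553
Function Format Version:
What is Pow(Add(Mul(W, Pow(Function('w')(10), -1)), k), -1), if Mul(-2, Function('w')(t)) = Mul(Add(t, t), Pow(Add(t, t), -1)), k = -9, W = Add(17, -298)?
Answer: Rational(1, 553) ≈ 0.0018083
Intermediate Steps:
W = -281
Function('w')(t) = Rational(-1, 2) (Function('w')(t) = Mul(Rational(-1, 2), Mul(Add(t, t), Pow(Add(t, t), -1))) = Mul(Rational(-1, 2), Mul(Mul(2, t), Pow(Mul(2, t), -1))) = Mul(Rational(-1, 2), Mul(Mul(2, t), Mul(Rational(1, 2), Pow(t, -1)))) = Mul(Rational(-1, 2), 1) = Rational(-1, 2))
Pow(Add(Mul(W, Pow(Function('w')(10), -1)), k), -1) = Pow(Add(Mul(-281, Pow(Rational(-1, 2), -1)), -9), -1) = Pow(Add(Mul(-281, -2), -9), -1) = Pow(Add(562, -9), -1) = Pow(553, -1) = Rational(1, 553)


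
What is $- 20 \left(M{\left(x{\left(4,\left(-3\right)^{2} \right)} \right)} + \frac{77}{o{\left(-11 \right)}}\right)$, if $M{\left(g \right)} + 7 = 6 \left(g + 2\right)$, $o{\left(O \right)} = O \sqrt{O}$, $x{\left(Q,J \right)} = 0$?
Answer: $-100 - \frac{140 i \sqrt{11}}{11} \approx -100.0 - 42.212 i$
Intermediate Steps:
$o{\left(O \right)} = O^{\frac{3}{2}}$
$M{\left(g \right)} = 5 + 6 g$ ($M{\left(g \right)} = -7 + 6 \left(g + 2\right) = -7 + 6 \left(2 + g\right) = -7 + \left(12 + 6 g\right) = 5 + 6 g$)
$- 20 \left(M{\left(x{\left(4,\left(-3\right)^{2} \right)} \right)} + \frac{77}{o{\left(-11 \right)}}\right) = - 20 \left(\left(5 + 6 \cdot 0\right) + \frac{77}{\left(-11\right)^{\frac{3}{2}}}\right) = - 20 \left(\left(5 + 0\right) + \frac{77}{\left(-11\right) i \sqrt{11}}\right) = - 20 \left(5 + 77 \frac{i \sqrt{11}}{121}\right) = - 20 \left(5 + \frac{7 i \sqrt{11}}{11}\right) = -100 - \frac{140 i \sqrt{11}}{11}$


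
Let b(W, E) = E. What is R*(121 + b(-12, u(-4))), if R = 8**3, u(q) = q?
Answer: 59904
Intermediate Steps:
R = 512
R*(121 + b(-12, u(-4))) = 512*(121 - 4) = 512*117 = 59904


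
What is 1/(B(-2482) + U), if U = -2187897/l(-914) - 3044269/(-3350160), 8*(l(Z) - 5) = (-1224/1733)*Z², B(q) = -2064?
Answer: -428173641157680/870658764607347073 ≈ -0.00049178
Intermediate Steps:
l(Z) = 5 - 153*Z²/1733 (l(Z) = 5 + ((-1224/1733)*Z²)/8 = 5 + ((-1224*1/1733)*Z²)/8 = 5 + (-1224*Z²/1733)/8 = 5 - 153*Z²/1733)
U = 13091630742104447/428173641157680 (U = -2187897/(5 - 153/1733*(-914)²) - 3044269/(-3350160) = -2187897/(5 - 153/1733*835396) - 3044269*(-1/3350160) = -2187897/(5 - 127815588/1733) + 3044269/3350160 = -2187897/(-127806923/1733) + 3044269/3350160 = -2187897*(-1733/127806923) + 3044269/3350160 = 3791625501/127806923 + 3044269/3350160 = 13091630742104447/428173641157680 ≈ 30.576)
1/(B(-2482) + U) = 1/(-2064 + 13091630742104447/428173641157680) = 1/(-870658764607347073/428173641157680) = -428173641157680/870658764607347073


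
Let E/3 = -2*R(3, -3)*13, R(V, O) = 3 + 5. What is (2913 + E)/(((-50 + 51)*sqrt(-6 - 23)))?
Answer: -2289*I*sqrt(29)/29 ≈ -425.06*I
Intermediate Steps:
R(V, O) = 8
E = -624 (E = 3*(-2*8*13) = 3*(-16*13) = 3*(-208) = -624)
(2913 + E)/(((-50 + 51)*sqrt(-6 - 23))) = (2913 - 624)/(((-50 + 51)*sqrt(-6 - 23))) = 2289/((1*sqrt(-29))) = 2289/((1*(I*sqrt(29)))) = 2289/((I*sqrt(29))) = 2289*(-I*sqrt(29)/29) = -2289*I*sqrt(29)/29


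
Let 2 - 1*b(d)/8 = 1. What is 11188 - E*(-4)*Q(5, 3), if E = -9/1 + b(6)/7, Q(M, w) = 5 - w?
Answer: 77876/7 ≈ 11125.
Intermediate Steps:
b(d) = 8 (b(d) = 16 - 8*1 = 16 - 8 = 8)
E = -55/7 (E = -9/1 + 8/7 = -9*1 + 8*(⅐) = -9 + 8/7 = -55/7 ≈ -7.8571)
11188 - E*(-4)*Q(5, 3) = 11188 - (-55/7*(-4))*(5 - 1*3) = 11188 - 220*(5 - 3)/7 = 11188 - 220*2/7 = 11188 - 1*440/7 = 11188 - 440/7 = 77876/7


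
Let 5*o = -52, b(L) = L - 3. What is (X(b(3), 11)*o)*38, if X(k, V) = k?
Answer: 0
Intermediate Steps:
b(L) = -3 + L
o = -52/5 (o = (⅕)*(-52) = -52/5 ≈ -10.400)
(X(b(3), 11)*o)*38 = ((-3 + 3)*(-52/5))*38 = (0*(-52/5))*38 = 0*38 = 0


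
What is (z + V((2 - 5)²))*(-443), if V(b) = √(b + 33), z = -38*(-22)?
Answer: -370348 - 443*√42 ≈ -3.7322e+5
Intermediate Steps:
z = 836
V(b) = √(33 + b)
(z + V((2 - 5)²))*(-443) = (836 + √(33 + (2 - 5)²))*(-443) = (836 + √(33 + (-3)²))*(-443) = (836 + √(33 + 9))*(-443) = (836 + √42)*(-443) = -370348 - 443*√42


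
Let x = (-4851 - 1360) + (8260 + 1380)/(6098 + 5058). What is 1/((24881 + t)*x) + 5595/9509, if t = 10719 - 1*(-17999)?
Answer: 5194053200241344/8827569639549479 ≈ 0.58839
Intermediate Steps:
t = 28718 (t = 10719 + 17999 = 28718)
x = -17320069/2789 (x = -6211 + 9640/11156 = -6211 + 9640*(1/11156) = -6211 + 2410/2789 = -17320069/2789 ≈ -6210.1)
1/((24881 + t)*x) + 5595/9509 = 1/((24881 + 28718)*(-17320069/2789)) + 5595/9509 = -2789/17320069/53599 + 5595*(1/9509) = (1/53599)*(-2789/17320069) + 5595/9509 = -2789/928338378331 + 5595/9509 = 5194053200241344/8827569639549479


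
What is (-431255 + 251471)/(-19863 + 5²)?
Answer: 89892/9919 ≈ 9.0626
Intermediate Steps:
(-431255 + 251471)/(-19863 + 5²) = -179784/(-19863 + 25) = -179784/(-19838) = -179784*(-1/19838) = 89892/9919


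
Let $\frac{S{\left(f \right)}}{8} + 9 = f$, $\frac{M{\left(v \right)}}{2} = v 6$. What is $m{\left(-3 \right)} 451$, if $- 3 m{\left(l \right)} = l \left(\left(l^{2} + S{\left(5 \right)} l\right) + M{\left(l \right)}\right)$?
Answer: $31119$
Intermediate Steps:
$M{\left(v \right)} = 12 v$ ($M{\left(v \right)} = 2 v 6 = 2 \cdot 6 v = 12 v$)
$S{\left(f \right)} = -72 + 8 f$
$m{\left(l \right)} = - \frac{l \left(l^{2} - 20 l\right)}{3}$ ($m{\left(l \right)} = - \frac{l \left(\left(l^{2} + \left(-72 + 8 \cdot 5\right) l\right) + 12 l\right)}{3} = - \frac{l \left(\left(l^{2} + \left(-72 + 40\right) l\right) + 12 l\right)}{3} = - \frac{l \left(\left(l^{2} - 32 l\right) + 12 l\right)}{3} = - \frac{l \left(l^{2} - 20 l\right)}{3}$)
$m{\left(-3 \right)} 451 = \frac{\left(-3\right)^{2} \left(20 - -3\right)}{3} \cdot 451 = \frac{1}{3} \cdot 9 \left(20 + 3\right) 451 = \frac{1}{3} \cdot 9 \cdot 23 \cdot 451 = 69 \cdot 451 = 31119$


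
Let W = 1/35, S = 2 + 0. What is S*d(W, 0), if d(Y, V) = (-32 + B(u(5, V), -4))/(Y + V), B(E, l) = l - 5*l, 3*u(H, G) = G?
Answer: -1120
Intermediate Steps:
u(H, G) = G/3
S = 2
B(E, l) = -4*l
W = 1/35 ≈ 0.028571
d(Y, V) = -16/(V + Y) (d(Y, V) = (-32 - 4*(-4))/(Y + V) = (-32 + 16)/(V + Y) = -16/(V + Y))
S*d(W, 0) = 2*(-16/(0 + 1/35)) = 2*(-16/1/35) = 2*(-16*35) = 2*(-560) = -1120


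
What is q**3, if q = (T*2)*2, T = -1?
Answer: -64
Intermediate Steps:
q = -4 (q = -1*2*2 = -2*2 = -4)
q**3 = (-4)**3 = -64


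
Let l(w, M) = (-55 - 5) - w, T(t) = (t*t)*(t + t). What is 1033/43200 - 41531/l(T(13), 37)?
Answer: 52904123/5659200 ≈ 9.3483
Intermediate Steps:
T(t) = 2*t³ (T(t) = t²*(2*t) = 2*t³)
l(w, M) = -60 - w
1033/43200 - 41531/l(T(13), 37) = 1033/43200 - 41531/(-60 - 2*13³) = 1033*(1/43200) - 41531/(-60 - 2*2197) = 1033/43200 - 41531/(-60 - 1*4394) = 1033/43200 - 41531/(-60 - 4394) = 1033/43200 - 41531/(-4454) = 1033/43200 - 41531*(-1/4454) = 1033/43200 + 2443/262 = 52904123/5659200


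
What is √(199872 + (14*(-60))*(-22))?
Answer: 4*√13647 ≈ 467.28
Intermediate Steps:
√(199872 + (14*(-60))*(-22)) = √(199872 - 840*(-22)) = √(199872 + 18480) = √218352 = 4*√13647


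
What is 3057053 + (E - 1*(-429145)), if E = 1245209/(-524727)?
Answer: 261328710391/74961 ≈ 3.4862e+6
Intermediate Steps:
E = -177887/74961 (E = 1245209*(-1/524727) = -177887/74961 ≈ -2.3731)
3057053 + (E - 1*(-429145)) = 3057053 + (-177887/74961 - 1*(-429145)) = 3057053 + (-177887/74961 + 429145) = 3057053 + 32168960458/74961 = 261328710391/74961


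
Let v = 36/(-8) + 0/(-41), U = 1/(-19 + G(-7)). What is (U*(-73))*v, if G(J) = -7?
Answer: -657/52 ≈ -12.635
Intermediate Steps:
U = -1/26 (U = 1/(-19 - 7) = 1/(-26) = -1/26 ≈ -0.038462)
v = -9/2 (v = 36*(-⅛) + 0*(-1/41) = -9/2 + 0 = -9/2 ≈ -4.5000)
(U*(-73))*v = -1/26*(-73)*(-9/2) = (73/26)*(-9/2) = -657/52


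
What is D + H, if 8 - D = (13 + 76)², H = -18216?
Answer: -26129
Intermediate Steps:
D = -7913 (D = 8 - (13 + 76)² = 8 - 1*89² = 8 - 1*7921 = 8 - 7921 = -7913)
D + H = -7913 - 18216 = -26129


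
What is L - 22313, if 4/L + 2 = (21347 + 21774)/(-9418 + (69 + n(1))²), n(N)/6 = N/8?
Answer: -9322851789/417815 ≈ -22313.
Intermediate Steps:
n(N) = 3*N/4 (n(N) = 6*(N/8) = 3*N/4)
L = -145694/417815 (L = 4/(-2 + (21347 + 21774)/(-9418 + (69 + (¾)*1)²)) = 4/(-2 + 43121/(-9418 + (69 + ¾)²)) = 4/(-2 + 43121/(-9418 + (279/4)²)) = 4/(-2 + 43121/(-9418 + 77841/16)) = 4/(-2 + 43121/(-72847/16)) = 4/(-2 + 43121*(-16/72847)) = 4/(-2 - 689936/72847) = 4/(-835630/72847) = 4*(-72847/835630) = -145694/417815 ≈ -0.34870)
L - 22313 = -145694/417815 - 22313 = -9322851789/417815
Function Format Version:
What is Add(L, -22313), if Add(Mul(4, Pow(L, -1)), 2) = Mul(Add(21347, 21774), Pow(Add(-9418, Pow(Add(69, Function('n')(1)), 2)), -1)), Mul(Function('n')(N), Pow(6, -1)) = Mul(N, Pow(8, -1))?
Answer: Rational(-9322851789, 417815) ≈ -22313.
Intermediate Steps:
Function('n')(N) = Mul(Rational(3, 4), N) (Function('n')(N) = Mul(6, Mul(N, Pow(8, -1))) = Mul(6, Mul(N, Rational(1, 8))) = Mul(6, Mul(Rational(1, 8), N)) = Mul(Rational(3, 4), N))
L = Rational(-145694, 417815) (L = Mul(4, Pow(Add(-2, Mul(Add(21347, 21774), Pow(Add(-9418, Pow(Add(69, Mul(Rational(3, 4), 1)), 2)), -1))), -1)) = Mul(4, Pow(Add(-2, Mul(43121, Pow(Add(-9418, Pow(Add(69, Rational(3, 4)), 2)), -1))), -1)) = Mul(4, Pow(Add(-2, Mul(43121, Pow(Add(-9418, Pow(Rational(279, 4), 2)), -1))), -1)) = Mul(4, Pow(Add(-2, Mul(43121, Pow(Add(-9418, Rational(77841, 16)), -1))), -1)) = Mul(4, Pow(Add(-2, Mul(43121, Pow(Rational(-72847, 16), -1))), -1)) = Mul(4, Pow(Add(-2, Mul(43121, Rational(-16, 72847))), -1)) = Mul(4, Pow(Add(-2, Rational(-689936, 72847)), -1)) = Mul(4, Pow(Rational(-835630, 72847), -1)) = Mul(4, Rational(-72847, 835630)) = Rational(-145694, 417815) ≈ -0.34870)
Add(L, -22313) = Add(Rational(-145694, 417815), -22313) = Rational(-9322851789, 417815)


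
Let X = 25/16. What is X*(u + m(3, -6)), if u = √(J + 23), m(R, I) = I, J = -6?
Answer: -75/8 + 25*√17/16 ≈ -2.9326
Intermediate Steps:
u = √17 (u = √(-6 + 23) = √17 ≈ 4.1231)
X = 25/16 (X = 25*(1/16) = 25/16 ≈ 1.5625)
X*(u + m(3, -6)) = 25*(√17 - 6)/16 = 25*(-6 + √17)/16 = -75/8 + 25*√17/16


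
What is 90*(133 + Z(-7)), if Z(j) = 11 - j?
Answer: 13590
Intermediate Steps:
90*(133 + Z(-7)) = 90*(133 + (11 - 1*(-7))) = 90*(133 + (11 + 7)) = 90*(133 + 18) = 90*151 = 13590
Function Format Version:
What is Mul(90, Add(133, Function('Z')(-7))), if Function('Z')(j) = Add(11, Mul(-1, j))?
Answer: 13590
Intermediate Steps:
Mul(90, Add(133, Function('Z')(-7))) = Mul(90, Add(133, Add(11, Mul(-1, -7)))) = Mul(90, Add(133, Add(11, 7))) = Mul(90, Add(133, 18)) = Mul(90, 151) = 13590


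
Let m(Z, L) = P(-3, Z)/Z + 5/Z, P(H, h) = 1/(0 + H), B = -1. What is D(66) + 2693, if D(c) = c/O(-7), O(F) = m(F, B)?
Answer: 2594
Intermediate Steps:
P(H, h) = 1/H
m(Z, L) = 14/(3*Z) (m(Z, L) = 1/((-3)*Z) + 5/Z = -1/(3*Z) + 5/Z = 14/(3*Z))
O(F) = 14/(3*F)
D(c) = -3*c/2 (D(c) = c/(((14/3)/(-7))) = c/(((14/3)*(-⅐))) = c/(-⅔) = c*(-3/2) = -3*c/2)
D(66) + 2693 = -3/2*66 + 2693 = -99 + 2693 = 2594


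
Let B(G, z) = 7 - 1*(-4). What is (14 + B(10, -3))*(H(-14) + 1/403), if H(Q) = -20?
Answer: -201475/403 ≈ -499.94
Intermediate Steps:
B(G, z) = 11 (B(G, z) = 7 + 4 = 11)
(14 + B(10, -3))*(H(-14) + 1/403) = (14 + 11)*(-20 + 1/403) = 25*(-20 + 1/403) = 25*(-8059/403) = -201475/403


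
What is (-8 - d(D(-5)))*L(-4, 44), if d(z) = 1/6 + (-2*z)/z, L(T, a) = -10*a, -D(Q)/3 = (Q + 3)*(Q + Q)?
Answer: 8140/3 ≈ 2713.3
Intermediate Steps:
D(Q) = -6*Q*(3 + Q) (D(Q) = -3*(Q + 3)*(Q + Q) = -3*(3 + Q)*2*Q = -6*Q*(3 + Q))
d(z) = -11/6 (d(z) = 1*(⅙) - 2 = ⅙ - 2 = -11/6)
(-8 - d(D(-5)))*L(-4, 44) = (-8 - 1*(-11/6))*(-10*44) = (-8 + 11/6)*(-440) = -37/6*(-440) = 8140/3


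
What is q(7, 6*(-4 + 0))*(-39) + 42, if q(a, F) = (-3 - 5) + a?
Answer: 81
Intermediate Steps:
q(a, F) = -8 + a
q(7, 6*(-4 + 0))*(-39) + 42 = (-8 + 7)*(-39) + 42 = -1*(-39) + 42 = 39 + 42 = 81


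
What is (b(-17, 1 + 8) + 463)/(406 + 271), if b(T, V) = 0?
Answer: 463/677 ≈ 0.68390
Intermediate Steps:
(b(-17, 1 + 8) + 463)/(406 + 271) = (0 + 463)/(406 + 271) = 463/677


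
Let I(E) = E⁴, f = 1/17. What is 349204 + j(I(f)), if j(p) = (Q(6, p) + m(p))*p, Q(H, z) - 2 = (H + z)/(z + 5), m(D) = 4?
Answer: 12179841176008867/34878870726 ≈ 3.4920e+5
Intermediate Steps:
f = 1/17 ≈ 0.058824
Q(H, z) = 2 + (H + z)/(5 + z) (Q(H, z) = 2 + (H + z)/(z + 5) = 2 + (H + z)/(5 + z))
j(p) = p*(4 + (16 + 3*p)/(5 + p)) (j(p) = ((10 + 6 + 3*p)/(5 + p) + 4)*p = ((16 + 3*p)/(5 + p) + 4)*p = (4 + (16 + 3*p)/(5 + p))*p = p*(4 + (16 + 3*p)/(5 + p)))
349204 + j(I(f)) = 349204 + (1/17)⁴*(36 + 7*(1/17)⁴)/(5 + (1/17)⁴) = 349204 + (36 + 7*(1/83521))/(83521*(5 + 1/83521)) = 349204 + (36 + 7/83521)/(83521*(417606/83521)) = 349204 + (1/83521)*(83521/417606)*(3006763/83521) = 349204 + 3006763/34878870726 = 12179841176008867/34878870726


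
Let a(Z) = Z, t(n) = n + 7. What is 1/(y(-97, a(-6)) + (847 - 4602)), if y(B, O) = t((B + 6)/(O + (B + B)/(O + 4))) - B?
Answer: -1/3652 ≈ -0.00027382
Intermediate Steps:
t(n) = 7 + n
y(B, O) = 7 - B + (6 + B)/(O + 2*B/(4 + O)) (y(B, O) = (7 + (B + 6)/(O + (B + B)/(O + 4))) - B = (7 + (6 + B)/(O + (2*B)/(4 + O))) - B = (7 + (6 + B)/(O + 2*B/(4 + O))) - B = 7 - B + (6 + B)/(O + 2*B/(4 + O)))
1/(y(-97, a(-6)) + (847 - 4602)) = 1/((24 + 6*(-6) - 97*(4 - 6) + (7 - 1*(-97))*(2*(-97) - 6*(4 - 6)))/(2*(-97) - 6*(4 - 6)) + (847 - 4602)) = 1/((24 - 36 - 97*(-2) + (7 + 97)*(-194 - 6*(-2)))/(-194 - 6*(-2)) - 3755) = 1/((24 - 36 + 194 + 104*(-194 + 12))/(-194 + 12) - 3755) = 1/((24 - 36 + 194 + 104*(-182))/(-182) - 3755) = 1/(-(24 - 36 + 194 - 18928)/182 - 3755) = 1/(-1/182*(-18746) - 3755) = 1/(103 - 3755) = 1/(-3652) = -1/3652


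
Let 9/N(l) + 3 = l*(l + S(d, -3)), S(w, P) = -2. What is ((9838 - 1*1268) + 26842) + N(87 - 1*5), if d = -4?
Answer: 232196493/6557 ≈ 35412.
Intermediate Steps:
N(l) = 9/(-3 + l*(-2 + l)) (N(l) = 9/(-3 + l*(l - 2)) = 9/(-3 + l*(-2 + l)))
((9838 - 1*1268) + 26842) + N(87 - 1*5) = ((9838 - 1*1268) + 26842) + 9/(-3 + (87 - 1*5)² - 2*(87 - 1*5)) = ((9838 - 1268) + 26842) + 9/(-3 + (87 - 5)² - 2*(87 - 5)) = (8570 + 26842) + 9/(-3 + 82² - 2*82) = 35412 + 9/(-3 + 6724 - 164) = 35412 + 9/6557 = 232196493/6557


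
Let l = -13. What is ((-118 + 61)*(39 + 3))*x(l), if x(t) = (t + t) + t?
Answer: 93366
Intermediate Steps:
x(t) = 3*t (x(t) = 2*t + t = 3*t)
((-118 + 61)*(39 + 3))*x(l) = ((-118 + 61)*(39 + 3))*(3*(-13)) = -57*42*(-39) = -2394*(-39) = 93366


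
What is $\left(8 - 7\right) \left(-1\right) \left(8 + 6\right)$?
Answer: $-14$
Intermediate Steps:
$\left(8 - 7\right) \left(-1\right) \left(8 + 6\right) = \left(8 - 7\right) \left(-1\right) 14 = 1 \left(-1\right) 14 = \left(-1\right) 14 = -14$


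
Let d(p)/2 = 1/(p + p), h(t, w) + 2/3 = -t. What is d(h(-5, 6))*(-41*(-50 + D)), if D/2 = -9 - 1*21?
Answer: 13530/13 ≈ 1040.8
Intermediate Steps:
D = -60 (D = 2*(-9 - 1*21) = 2*(-9 - 21) = 2*(-30) = -60)
h(t, w) = -2/3 - t
d(p) = 1/p (d(p) = 2/(p + p) = 2/((2*p)) = 2*(1/(2*p)) = 1/p)
d(h(-5, 6))*(-41*(-50 + D)) = (-41*(-50 - 60))/(-2/3 - 1*(-5)) = (-41*(-110))/(-2/3 + 5) = 4510/(13/3) = (3/13)*4510 = 13530/13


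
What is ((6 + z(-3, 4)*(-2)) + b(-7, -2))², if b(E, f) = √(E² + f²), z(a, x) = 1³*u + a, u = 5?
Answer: (2 + √53)² ≈ 86.120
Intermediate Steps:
z(a, x) = 5 + a (z(a, x) = 1³*5 + a = 1*5 + a = 5 + a)
((6 + z(-3, 4)*(-2)) + b(-7, -2))² = ((6 + (5 - 3)*(-2)) + √((-7)² + (-2)²))² = ((6 + 2*(-2)) + √(49 + 4))² = ((6 - 4) + √53)² = (2 + √53)²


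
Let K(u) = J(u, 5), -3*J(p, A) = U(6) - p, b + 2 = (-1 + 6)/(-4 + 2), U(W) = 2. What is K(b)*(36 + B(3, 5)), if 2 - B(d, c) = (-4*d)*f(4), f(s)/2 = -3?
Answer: 221/3 ≈ 73.667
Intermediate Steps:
f(s) = -6 (f(s) = 2*(-3) = -6)
B(d, c) = 2 - 24*d (B(d, c) = 2 - (-4*d)*(-6) = 2 - 24*d)
b = -9/2 (b = -2 + (-1 + 6)/(-4 + 2) = -2 + 5/(-2) = -2 + 5*(-1/2) = -2 - 5/2 = -9/2 ≈ -4.5000)
J(p, A) = -2/3 + p/3 (J(p, A) = -(2 - p)/3 = -2/3 + p/3)
K(u) = -2/3 + u/3
K(b)*(36 + B(3, 5)) = (-2/3 + (1/3)*(-9/2))*(36 + (2 - 24*3)) = (-2/3 - 3/2)*(36 + (2 - 72)) = -13*(36 - 70)/6 = -13/6*(-34) = 221/3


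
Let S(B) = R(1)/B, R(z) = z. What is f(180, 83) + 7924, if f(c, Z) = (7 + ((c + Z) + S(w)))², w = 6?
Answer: 2912905/36 ≈ 80914.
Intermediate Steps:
S(B) = 1/B
f(c, Z) = (43/6 + Z + c)² (f(c, Z) = (7 + ((c + Z) + 1/6))² = (7 + ((Z + c) + ⅙))² = (7 + (⅙ + Z + c))² = (43/6 + Z + c)²)
f(180, 83) + 7924 = (43 + 6*83 + 6*180)²/36 + 7924 = (43 + 498 + 1080)²/36 + 7924 = (1/36)*1621² + 7924 = (1/36)*2627641 + 7924 = 2627641/36 + 7924 = 2912905/36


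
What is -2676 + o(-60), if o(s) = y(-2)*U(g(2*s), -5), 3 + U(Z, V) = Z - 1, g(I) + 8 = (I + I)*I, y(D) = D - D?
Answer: -2676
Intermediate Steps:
y(D) = 0
g(I) = -8 + 2*I² (g(I) = -8 + (I + I)*I = -8 + (2*I)*I = -8 + 2*I²)
U(Z, V) = -4 + Z (U(Z, V) = -3 + (Z - 1) = -3 + (-1 + Z) = -4 + Z)
o(s) = 0 (o(s) = 0*(-4 + (-8 + 2*(2*s)²)) = 0*(-4 + (-8 + 2*(4*s²))) = 0*(-4 + (-8 + 8*s²)) = 0*(-12 + 8*s²) = 0)
-2676 + o(-60) = -2676 + 0 = -2676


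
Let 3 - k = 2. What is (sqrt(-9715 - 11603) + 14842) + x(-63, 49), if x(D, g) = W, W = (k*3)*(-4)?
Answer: 14830 + I*sqrt(21318) ≈ 14830.0 + 146.01*I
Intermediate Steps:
k = 1 (k = 3 - 1*2 = 3 - 2 = 1)
W = -12 (W = (1*3)*(-4) = 3*(-4) = -12)
x(D, g) = -12
(sqrt(-9715 - 11603) + 14842) + x(-63, 49) = (sqrt(-9715 - 11603) + 14842) - 12 = (sqrt(-21318) + 14842) - 12 = (I*sqrt(21318) + 14842) - 12 = (14842 + I*sqrt(21318)) - 12 = 14830 + I*sqrt(21318)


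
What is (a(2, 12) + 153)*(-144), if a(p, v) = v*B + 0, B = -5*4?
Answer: 12528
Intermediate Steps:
B = -20
a(p, v) = -20*v (a(p, v) = v*(-20) + 0 = -20*v + 0 = -20*v)
(a(2, 12) + 153)*(-144) = (-20*12 + 153)*(-144) = (-240 + 153)*(-144) = -87*(-144) = 12528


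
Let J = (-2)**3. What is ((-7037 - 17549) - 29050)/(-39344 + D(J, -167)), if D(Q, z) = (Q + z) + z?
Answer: 26818/19843 ≈ 1.3515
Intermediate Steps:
J = -8
D(Q, z) = Q + 2*z
((-7037 - 17549) - 29050)/(-39344 + D(J, -167)) = ((-7037 - 17549) - 29050)/(-39344 + (-8 + 2*(-167))) = (-24586 - 29050)/(-39344 + (-8 - 334)) = -53636/(-39344 - 342) = -53636/(-39686) = -53636*(-1/39686) = 26818/19843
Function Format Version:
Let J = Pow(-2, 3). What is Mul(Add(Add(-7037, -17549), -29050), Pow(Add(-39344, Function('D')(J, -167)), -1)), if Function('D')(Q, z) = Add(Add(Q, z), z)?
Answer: Rational(26818, 19843) ≈ 1.3515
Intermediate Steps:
J = -8
Function('D')(Q, z) = Add(Q, Mul(2, z))
Mul(Add(Add(-7037, -17549), -29050), Pow(Add(-39344, Function('D')(J, -167)), -1)) = Mul(Add(Add(-7037, -17549), -29050), Pow(Add(-39344, Add(-8, Mul(2, -167))), -1)) = Mul(Add(-24586, -29050), Pow(Add(-39344, Add(-8, -334)), -1)) = Mul(-53636, Pow(Add(-39344, -342), -1)) = Mul(-53636, Pow(-39686, -1)) = Mul(-53636, Rational(-1, 39686)) = Rational(26818, 19843)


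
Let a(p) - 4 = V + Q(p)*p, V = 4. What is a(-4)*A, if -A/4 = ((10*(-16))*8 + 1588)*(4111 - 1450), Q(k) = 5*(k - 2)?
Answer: -419629056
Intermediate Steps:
Q(k) = -10 + 5*k (Q(k) = 5*(-2 + k) = -10 + 5*k)
A = -3278352 (A = -4*((10*(-16))*8 + 1588)*(4111 - 1450) = -4*(-160*8 + 1588)*2661 = -4*(-1280 + 1588)*2661 = -1232*2661 = -4*819588 = -3278352)
a(p) = 8 + p*(-10 + 5*p) (a(p) = 4 + (4 + (-10 + 5*p)*p) = 4 + (4 + p*(-10 + 5*p)) = 8 + p*(-10 + 5*p))
a(-4)*A = (8 + 5*(-4)*(-2 - 4))*(-3278352) = (8 + 5*(-4)*(-6))*(-3278352) = (8 + 120)*(-3278352) = 128*(-3278352) = -419629056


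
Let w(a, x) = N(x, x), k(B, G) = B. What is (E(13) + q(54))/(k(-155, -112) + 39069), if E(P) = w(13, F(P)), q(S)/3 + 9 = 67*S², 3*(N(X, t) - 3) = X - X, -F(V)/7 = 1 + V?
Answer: 293046/19457 ≈ 15.061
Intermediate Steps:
F(V) = -7 - 7*V (F(V) = -7*(1 + V) = -7 - 7*V)
N(X, t) = 3 (N(X, t) = 3 + (X - X)/3 = 3 + (⅓)*0 = 3 + 0 = 3)
w(a, x) = 3
q(S) = -27 + 201*S² (q(S) = -27 + 3*(67*S²) = -27 + 201*S²)
E(P) = 3
(E(13) + q(54))/(k(-155, -112) + 39069) = (3 + (-27 + 201*54²))/(-155 + 39069) = (3 + (-27 + 201*2916))/38914 = (3 + (-27 + 586116))*(1/38914) = (3 + 586089)*(1/38914) = 586092*(1/38914) = 293046/19457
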